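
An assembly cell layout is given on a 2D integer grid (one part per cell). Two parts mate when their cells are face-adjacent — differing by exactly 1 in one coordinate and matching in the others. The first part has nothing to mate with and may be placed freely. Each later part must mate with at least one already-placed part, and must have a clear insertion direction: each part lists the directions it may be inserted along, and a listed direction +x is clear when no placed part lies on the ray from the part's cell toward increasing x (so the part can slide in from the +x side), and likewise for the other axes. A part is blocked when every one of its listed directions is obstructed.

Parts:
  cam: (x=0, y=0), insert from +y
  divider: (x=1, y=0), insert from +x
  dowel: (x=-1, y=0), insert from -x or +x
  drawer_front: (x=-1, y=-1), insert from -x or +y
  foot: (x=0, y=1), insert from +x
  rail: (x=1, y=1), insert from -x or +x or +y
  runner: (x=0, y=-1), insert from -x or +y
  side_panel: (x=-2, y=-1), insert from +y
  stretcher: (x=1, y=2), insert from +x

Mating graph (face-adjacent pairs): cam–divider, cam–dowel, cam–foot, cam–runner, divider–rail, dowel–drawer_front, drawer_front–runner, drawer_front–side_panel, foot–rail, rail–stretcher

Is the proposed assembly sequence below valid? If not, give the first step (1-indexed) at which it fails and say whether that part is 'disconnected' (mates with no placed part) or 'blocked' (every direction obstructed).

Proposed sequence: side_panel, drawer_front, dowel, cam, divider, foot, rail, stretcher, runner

1. side_panel@(-2, -1) [+y clear] — {side_panel}
2. drawer_front@(-1, -1) [+y clear] — {drawer_front, side_panel}
3. dowel@(-1, 0) [-x clear] — {dowel, drawer_front, side_panel}
4. cam@(0, 0) [+y clear] — {cam, dowel, drawer_front, side_panel}
5. divider@(1, 0) [+x clear] — {cam, divider, dowel, drawer_front, side_panel}
6. foot@(0, 1) [+x clear] — {cam, divider, dowel, drawer_front, foot, side_panel}
7. rail@(1, 1) [+x clear] — {cam, divider, dowel, drawer_front, foot, rail, side_panel}
8. stretcher@(1, 2) [+x clear] — {cam, divider, dowel, drawer_front, foot, rail, side_panel, stretcher}
9. runner@(0, -1) — -x/+y all obstructed ⇒ blocked

Invalid at step 9 (blocked)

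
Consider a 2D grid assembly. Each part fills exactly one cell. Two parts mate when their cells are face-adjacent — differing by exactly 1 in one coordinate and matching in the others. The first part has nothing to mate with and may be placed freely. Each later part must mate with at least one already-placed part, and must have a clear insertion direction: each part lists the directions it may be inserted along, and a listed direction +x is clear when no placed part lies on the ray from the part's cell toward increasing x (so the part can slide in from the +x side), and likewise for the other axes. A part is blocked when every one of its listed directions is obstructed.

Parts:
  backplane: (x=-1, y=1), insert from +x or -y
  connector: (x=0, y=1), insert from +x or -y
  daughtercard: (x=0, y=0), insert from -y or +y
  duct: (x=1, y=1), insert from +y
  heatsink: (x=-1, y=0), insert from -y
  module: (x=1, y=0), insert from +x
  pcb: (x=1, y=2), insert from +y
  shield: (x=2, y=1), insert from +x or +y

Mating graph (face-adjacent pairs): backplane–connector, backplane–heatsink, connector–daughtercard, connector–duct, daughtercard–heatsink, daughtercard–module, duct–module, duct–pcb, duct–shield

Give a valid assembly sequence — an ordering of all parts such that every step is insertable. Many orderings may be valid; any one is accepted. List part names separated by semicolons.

connector; daughtercard; module; backplane; heatsink; duct; shield; pcb

1. connector@(0, 1) [+x clear] — {connector}
2. daughtercard@(0, 0) [-y clear] — {connector, daughtercard}
3. module@(1, 0) [+x clear] — {connector, daughtercard, module}
4. backplane@(-1, 1) [-y clear] — {backplane, connector, daughtercard, module}
5. heatsink@(-1, 0) [-y clear] — {backplane, connector, daughtercard, heatsink, module}
6. duct@(1, 1) [+y clear] — {backplane, connector, daughtercard, duct, heatsink, module}
7. shield@(2, 1) [+x clear] — {backplane, connector, daughtercard, duct, heatsink, module, shield}
8. pcb@(1, 2) [+y clear] — {backplane, connector, daughtercard, duct, heatsink, module, pcb, shield}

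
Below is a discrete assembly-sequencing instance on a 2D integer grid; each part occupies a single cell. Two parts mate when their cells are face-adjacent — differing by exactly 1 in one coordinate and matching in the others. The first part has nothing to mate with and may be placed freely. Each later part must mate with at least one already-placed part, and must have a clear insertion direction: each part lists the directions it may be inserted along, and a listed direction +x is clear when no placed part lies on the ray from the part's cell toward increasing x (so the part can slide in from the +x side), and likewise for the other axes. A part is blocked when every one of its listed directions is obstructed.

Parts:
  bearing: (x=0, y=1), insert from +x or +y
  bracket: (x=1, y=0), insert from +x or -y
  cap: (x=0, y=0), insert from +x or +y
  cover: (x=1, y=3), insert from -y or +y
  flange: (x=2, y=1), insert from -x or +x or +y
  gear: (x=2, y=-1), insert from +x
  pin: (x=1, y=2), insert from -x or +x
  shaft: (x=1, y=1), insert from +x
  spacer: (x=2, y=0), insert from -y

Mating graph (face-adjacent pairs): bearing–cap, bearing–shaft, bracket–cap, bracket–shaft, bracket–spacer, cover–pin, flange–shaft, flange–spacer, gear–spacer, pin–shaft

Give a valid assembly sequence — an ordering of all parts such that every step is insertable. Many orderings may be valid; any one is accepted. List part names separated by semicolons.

1. pin@(1, 2) [-x clear] — {pin}
2. shaft@(1, 1) [+x clear] — {pin, shaft}
3. bracket@(1, 0) [+x clear] — {bracket, pin, shaft}
4. cap@(0, 0) [+y clear] — {bracket, cap, pin, shaft}
5. spacer@(2, 0) [-y clear] — {bracket, cap, pin, shaft, spacer}
6. gear@(2, -1) [+x clear] — {bracket, cap, gear, pin, shaft, spacer}
7. flange@(2, 1) [+x clear] — {bracket, cap, flange, gear, pin, shaft, spacer}
8. bearing@(0, 1) [+y clear] — {bearing, bracket, cap, flange, gear, pin, shaft, spacer}
9. cover@(1, 3) [+y clear] — {bearing, bracket, cap, cover, flange, gear, pin, shaft, spacer}

pin; shaft; bracket; cap; spacer; gear; flange; bearing; cover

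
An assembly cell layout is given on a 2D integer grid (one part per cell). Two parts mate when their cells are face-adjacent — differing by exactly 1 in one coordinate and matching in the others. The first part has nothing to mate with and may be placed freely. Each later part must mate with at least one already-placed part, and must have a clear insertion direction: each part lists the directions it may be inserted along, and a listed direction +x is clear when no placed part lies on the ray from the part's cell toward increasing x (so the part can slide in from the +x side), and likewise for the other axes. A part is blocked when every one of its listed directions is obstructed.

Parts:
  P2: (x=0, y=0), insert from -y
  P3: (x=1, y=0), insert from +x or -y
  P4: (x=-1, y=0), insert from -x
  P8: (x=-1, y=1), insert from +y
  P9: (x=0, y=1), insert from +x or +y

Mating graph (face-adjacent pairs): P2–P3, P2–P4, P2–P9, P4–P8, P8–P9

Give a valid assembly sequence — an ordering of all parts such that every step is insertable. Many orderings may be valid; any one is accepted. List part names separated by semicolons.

P4; P8; P2; P9; P3

1. P4@(-1, 0) [-x clear] — {P4}
2. P8@(-1, 1) [+y clear] — {P4, P8}
3. P2@(0, 0) [-y clear] — {P2, P4, P8}
4. P9@(0, 1) [+x clear] — {P2, P4, P8, P9}
5. P3@(1, 0) [+x clear] — {P2, P3, P4, P8, P9}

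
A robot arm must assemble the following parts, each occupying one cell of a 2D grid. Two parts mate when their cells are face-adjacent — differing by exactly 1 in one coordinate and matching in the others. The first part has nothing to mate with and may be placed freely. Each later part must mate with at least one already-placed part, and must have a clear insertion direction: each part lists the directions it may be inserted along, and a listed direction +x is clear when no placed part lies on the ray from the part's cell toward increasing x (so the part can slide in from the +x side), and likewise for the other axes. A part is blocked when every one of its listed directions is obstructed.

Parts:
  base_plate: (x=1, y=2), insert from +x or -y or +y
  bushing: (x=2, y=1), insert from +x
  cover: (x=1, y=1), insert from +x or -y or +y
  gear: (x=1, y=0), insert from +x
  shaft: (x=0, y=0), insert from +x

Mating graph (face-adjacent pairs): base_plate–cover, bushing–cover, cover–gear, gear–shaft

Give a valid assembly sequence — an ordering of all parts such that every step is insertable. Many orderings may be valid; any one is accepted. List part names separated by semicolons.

shaft; gear; cover; base_plate; bushing

1. shaft@(0, 0) [+x clear] — {shaft}
2. gear@(1, 0) [+x clear] — {gear, shaft}
3. cover@(1, 1) [+x clear] — {cover, gear, shaft}
4. base_plate@(1, 2) [+x clear] — {base_plate, cover, gear, shaft}
5. bushing@(2, 1) [+x clear] — {base_plate, bushing, cover, gear, shaft}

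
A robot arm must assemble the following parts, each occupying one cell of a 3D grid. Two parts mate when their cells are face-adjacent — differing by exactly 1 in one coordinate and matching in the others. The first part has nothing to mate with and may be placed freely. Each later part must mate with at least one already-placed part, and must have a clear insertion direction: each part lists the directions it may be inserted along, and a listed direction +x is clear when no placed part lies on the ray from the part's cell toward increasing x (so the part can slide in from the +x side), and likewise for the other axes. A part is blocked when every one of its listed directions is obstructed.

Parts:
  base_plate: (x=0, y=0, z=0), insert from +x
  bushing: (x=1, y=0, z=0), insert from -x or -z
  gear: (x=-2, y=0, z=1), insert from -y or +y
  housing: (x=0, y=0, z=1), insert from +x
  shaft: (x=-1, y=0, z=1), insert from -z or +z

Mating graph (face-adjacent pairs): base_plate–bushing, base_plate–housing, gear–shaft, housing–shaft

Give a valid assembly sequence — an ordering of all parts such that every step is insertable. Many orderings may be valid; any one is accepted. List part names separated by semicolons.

base_plate; bushing; housing; shaft; gear

1. base_plate@(0, 0, 0) [+x clear] — {base_plate}
2. bushing@(1, 0, 0) [-z clear] — {base_plate, bushing}
3. housing@(0, 0, 1) [+x clear] — {base_plate, bushing, housing}
4. shaft@(-1, 0, 1) [-z clear] — {base_plate, bushing, housing, shaft}
5. gear@(-2, 0, 1) [-y clear] — {base_plate, bushing, gear, housing, shaft}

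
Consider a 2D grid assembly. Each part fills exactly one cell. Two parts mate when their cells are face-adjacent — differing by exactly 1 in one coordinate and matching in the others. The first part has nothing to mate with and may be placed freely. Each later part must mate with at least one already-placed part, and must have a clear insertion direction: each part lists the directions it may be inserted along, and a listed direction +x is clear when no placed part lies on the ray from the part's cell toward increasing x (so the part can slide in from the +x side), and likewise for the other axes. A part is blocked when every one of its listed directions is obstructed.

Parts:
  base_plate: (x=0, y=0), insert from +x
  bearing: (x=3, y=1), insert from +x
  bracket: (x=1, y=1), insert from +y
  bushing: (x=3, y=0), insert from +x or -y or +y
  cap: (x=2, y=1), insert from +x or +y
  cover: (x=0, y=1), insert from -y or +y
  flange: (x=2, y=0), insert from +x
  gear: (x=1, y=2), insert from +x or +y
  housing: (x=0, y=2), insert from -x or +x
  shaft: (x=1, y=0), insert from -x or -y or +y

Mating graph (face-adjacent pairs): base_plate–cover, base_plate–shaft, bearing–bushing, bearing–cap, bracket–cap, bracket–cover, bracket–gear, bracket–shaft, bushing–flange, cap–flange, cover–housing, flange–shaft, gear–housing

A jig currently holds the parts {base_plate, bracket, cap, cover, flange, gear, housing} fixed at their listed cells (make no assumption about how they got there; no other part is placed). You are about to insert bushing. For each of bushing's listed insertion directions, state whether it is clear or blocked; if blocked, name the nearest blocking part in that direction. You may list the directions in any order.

+x: clear; +y: clear; -y: clear

+x: ray from bushing(3, 0) has no placed part ⇒ clear
-y: ray from bushing(3, 0) has no placed part ⇒ clear
+y: ray from bushing(3, 0) has no placed part ⇒ clear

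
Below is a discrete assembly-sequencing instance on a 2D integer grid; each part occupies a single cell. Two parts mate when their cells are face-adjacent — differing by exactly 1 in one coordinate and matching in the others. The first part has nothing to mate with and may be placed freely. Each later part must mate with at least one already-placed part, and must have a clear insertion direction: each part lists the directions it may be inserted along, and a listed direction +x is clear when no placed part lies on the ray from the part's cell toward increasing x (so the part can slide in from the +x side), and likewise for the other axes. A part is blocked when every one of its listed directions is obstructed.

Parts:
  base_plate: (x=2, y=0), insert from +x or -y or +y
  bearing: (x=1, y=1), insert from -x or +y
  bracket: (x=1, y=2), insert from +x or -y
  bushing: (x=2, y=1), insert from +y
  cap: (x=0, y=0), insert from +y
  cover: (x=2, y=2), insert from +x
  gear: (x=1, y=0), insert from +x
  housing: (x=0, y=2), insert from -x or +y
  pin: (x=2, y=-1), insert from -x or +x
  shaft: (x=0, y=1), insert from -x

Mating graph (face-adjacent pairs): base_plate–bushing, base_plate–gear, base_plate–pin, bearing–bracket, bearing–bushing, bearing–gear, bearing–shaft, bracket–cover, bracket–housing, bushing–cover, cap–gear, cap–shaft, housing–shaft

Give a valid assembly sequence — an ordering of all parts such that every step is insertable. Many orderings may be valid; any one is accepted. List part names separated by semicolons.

cap; shaft; housing; bearing; bushing; gear; bracket; cover; base_plate; pin

1. cap@(0, 0) [+y clear] — {cap}
2. shaft@(0, 1) [-x clear] — {cap, shaft}
3. housing@(0, 2) [-x clear] — {cap, housing, shaft}
4. bearing@(1, 1) [+y clear] — {bearing, cap, housing, shaft}
5. bushing@(2, 1) [+y clear] — {bearing, bushing, cap, housing, shaft}
6. gear@(1, 0) [+x clear] — {bearing, bushing, cap, gear, housing, shaft}
7. bracket@(1, 2) [+x clear] — {bearing, bracket, bushing, cap, gear, housing, shaft}
8. cover@(2, 2) [+x clear] — {bearing, bracket, bushing, cap, cover, gear, housing, shaft}
9. base_plate@(2, 0) [+x clear] — {base_plate, bearing, bracket, bushing, cap, cover, gear, housing, shaft}
10. pin@(2, -1) [-x clear] — {base_plate, bearing, bracket, bushing, cap, cover, gear, housing, pin, shaft}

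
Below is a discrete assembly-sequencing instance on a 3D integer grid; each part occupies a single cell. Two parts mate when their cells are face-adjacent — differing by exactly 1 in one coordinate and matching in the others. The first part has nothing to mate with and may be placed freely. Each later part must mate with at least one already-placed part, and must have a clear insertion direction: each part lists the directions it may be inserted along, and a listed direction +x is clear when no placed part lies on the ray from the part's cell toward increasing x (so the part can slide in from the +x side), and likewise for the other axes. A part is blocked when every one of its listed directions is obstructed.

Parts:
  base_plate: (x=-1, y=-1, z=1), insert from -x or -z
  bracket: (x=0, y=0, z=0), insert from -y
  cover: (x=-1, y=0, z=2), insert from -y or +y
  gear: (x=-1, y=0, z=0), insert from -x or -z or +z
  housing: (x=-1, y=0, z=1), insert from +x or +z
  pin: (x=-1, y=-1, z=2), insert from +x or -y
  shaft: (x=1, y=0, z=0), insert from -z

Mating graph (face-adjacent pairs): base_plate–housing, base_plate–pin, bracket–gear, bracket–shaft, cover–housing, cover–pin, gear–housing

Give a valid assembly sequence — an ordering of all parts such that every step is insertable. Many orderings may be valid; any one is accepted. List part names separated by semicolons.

1. housing@(-1, 0, 1) [+x clear] — {housing}
2. cover@(-1, 0, 2) [-y clear] — {cover, housing}
3. pin@(-1, -1, 2) [+x clear] — {cover, housing, pin}
4. gear@(-1, 0, 0) [-x clear] — {cover, gear, housing, pin}
5. bracket@(0, 0, 0) [-y clear] — {bracket, cover, gear, housing, pin}
6. shaft@(1, 0, 0) [-z clear] — {bracket, cover, gear, housing, pin, shaft}
7. base_plate@(-1, -1, 1) [-x clear] — {base_plate, bracket, cover, gear, housing, pin, shaft}

housing; cover; pin; gear; bracket; shaft; base_plate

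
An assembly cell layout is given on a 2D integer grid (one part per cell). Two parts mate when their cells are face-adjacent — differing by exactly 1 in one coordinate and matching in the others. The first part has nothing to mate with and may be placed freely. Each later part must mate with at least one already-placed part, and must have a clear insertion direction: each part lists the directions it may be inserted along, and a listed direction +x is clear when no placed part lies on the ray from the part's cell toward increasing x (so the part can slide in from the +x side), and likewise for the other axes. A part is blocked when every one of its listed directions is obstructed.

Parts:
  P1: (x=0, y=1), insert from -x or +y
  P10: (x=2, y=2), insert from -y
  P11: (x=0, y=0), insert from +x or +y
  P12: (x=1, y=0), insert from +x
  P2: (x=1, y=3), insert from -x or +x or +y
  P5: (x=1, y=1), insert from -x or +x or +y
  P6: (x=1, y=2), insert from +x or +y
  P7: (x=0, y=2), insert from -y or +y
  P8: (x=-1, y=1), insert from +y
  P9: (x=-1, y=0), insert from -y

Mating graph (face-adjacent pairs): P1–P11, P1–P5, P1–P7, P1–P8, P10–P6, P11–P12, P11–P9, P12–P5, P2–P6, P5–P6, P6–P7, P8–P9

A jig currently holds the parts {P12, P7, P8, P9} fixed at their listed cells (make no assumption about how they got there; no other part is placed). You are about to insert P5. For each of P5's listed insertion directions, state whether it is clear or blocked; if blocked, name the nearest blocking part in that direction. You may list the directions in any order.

+x: clear; +y: clear; -x: blocked by P8

-x: nearest on ray is P8@(-1, 1) ⇒ blocked
+x: ray from P5(1, 1) has no placed part ⇒ clear
+y: ray from P5(1, 1) has no placed part ⇒ clear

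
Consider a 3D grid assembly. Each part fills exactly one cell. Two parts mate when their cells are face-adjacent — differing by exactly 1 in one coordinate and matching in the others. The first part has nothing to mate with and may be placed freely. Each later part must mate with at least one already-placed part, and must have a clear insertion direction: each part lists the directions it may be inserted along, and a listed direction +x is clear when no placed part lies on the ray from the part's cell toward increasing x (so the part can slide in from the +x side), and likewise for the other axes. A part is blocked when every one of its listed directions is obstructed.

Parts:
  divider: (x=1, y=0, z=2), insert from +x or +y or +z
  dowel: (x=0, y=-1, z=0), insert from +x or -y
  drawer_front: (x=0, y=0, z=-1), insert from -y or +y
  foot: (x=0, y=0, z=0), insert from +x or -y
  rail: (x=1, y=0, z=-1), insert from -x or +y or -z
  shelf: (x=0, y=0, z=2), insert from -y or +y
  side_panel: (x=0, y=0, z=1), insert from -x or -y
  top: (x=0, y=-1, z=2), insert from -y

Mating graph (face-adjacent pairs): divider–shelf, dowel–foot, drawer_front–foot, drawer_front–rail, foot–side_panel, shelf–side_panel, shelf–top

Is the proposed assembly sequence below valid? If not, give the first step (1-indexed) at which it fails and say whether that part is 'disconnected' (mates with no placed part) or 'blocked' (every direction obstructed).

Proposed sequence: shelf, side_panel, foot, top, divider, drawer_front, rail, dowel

Valid

1. shelf@(0, 0, 2) [-y clear] — {shelf}
2. side_panel@(0, 0, 1) [-x clear] — {shelf, side_panel}
3. foot@(0, 0, 0) [+x clear] — {foot, shelf, side_panel}
4. top@(0, -1, 2) [-y clear] — {foot, shelf, side_panel, top}
5. divider@(1, 0, 2) [+x clear] — {divider, foot, shelf, side_panel, top}
6. drawer_front@(0, 0, -1) [-y clear] — {divider, drawer_front, foot, shelf, side_panel, top}
7. rail@(1, 0, -1) [+y clear] — {divider, drawer_front, foot, rail, shelf, side_panel, top}
8. dowel@(0, -1, 0) [+x clear] — {divider, dowel, drawer_front, foot, rail, shelf, side_panel, top}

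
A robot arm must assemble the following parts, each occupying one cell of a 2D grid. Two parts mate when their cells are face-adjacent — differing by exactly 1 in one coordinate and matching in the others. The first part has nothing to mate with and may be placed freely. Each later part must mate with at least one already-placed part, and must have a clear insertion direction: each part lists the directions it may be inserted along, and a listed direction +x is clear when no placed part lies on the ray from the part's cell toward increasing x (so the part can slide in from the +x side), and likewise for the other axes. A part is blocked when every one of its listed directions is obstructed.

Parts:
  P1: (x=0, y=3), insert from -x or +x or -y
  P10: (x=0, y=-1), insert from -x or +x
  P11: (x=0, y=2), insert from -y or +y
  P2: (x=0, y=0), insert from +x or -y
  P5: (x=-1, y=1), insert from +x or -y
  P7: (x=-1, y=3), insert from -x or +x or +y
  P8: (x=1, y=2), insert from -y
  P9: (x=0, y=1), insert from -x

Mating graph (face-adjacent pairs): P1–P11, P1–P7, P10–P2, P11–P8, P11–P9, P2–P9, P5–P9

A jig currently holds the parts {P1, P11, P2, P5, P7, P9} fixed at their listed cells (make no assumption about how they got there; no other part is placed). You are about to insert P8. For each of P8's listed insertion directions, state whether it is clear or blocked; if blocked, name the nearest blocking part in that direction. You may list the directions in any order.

-y: ray from P8(1, 2) has no placed part ⇒ clear

-y: clear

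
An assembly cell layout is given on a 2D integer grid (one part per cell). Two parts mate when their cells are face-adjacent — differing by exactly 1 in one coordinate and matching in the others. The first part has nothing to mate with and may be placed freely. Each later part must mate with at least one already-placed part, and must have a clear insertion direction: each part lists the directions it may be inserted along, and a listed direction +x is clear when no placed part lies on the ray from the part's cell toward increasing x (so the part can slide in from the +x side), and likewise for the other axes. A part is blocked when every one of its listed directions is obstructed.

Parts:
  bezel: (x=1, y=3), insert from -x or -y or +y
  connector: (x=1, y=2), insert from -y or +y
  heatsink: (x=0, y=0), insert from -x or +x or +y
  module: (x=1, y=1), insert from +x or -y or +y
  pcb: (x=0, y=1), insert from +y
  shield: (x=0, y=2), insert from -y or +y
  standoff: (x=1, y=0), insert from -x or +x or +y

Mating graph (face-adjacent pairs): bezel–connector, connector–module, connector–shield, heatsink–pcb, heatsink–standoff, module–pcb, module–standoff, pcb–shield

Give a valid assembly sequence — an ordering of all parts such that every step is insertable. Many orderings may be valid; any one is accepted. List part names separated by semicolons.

1. bezel@(1, 3) [-x clear] — {bezel}
2. connector@(1, 2) [-y clear] — {bezel, connector}
3. module@(1, 1) [+x clear] — {bezel, connector, module}
4. pcb@(0, 1) [+y clear] — {bezel, connector, module, pcb}
5. heatsink@(0, 0) [-x clear] — {bezel, connector, heatsink, module, pcb}
6. standoff@(1, 0) [+x clear] — {bezel, connector, heatsink, module, pcb, standoff}
7. shield@(0, 2) [+y clear] — {bezel, connector, heatsink, module, pcb, shield, standoff}

bezel; connector; module; pcb; heatsink; standoff; shield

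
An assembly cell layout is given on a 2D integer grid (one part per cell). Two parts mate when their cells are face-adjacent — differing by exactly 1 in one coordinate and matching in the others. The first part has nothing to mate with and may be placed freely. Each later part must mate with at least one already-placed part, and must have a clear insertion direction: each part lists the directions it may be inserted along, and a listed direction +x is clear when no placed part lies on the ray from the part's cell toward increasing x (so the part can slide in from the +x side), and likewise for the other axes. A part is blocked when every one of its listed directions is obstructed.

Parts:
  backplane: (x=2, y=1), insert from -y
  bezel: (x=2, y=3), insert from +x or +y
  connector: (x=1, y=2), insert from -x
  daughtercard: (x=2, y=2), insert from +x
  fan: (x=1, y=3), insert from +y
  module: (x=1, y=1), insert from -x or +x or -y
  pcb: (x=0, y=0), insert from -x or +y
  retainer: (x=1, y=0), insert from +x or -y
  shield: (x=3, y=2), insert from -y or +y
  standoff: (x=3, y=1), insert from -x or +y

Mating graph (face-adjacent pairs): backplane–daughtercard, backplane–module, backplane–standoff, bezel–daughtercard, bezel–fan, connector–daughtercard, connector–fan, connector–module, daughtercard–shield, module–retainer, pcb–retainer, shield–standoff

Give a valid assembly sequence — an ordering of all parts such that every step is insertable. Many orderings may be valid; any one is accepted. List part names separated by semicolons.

module; backplane; daughtercard; standoff; shield; bezel; connector; retainer; pcb; fan

1. module@(1, 1) [-x clear] — {module}
2. backplane@(2, 1) [-y clear] — {backplane, module}
3. daughtercard@(2, 2) [+x clear] — {backplane, daughtercard, module}
4. standoff@(3, 1) [+y clear] — {backplane, daughtercard, module, standoff}
5. shield@(3, 2) [+y clear] — {backplane, daughtercard, module, shield, standoff}
6. bezel@(2, 3) [+x clear] — {backplane, bezel, daughtercard, module, shield, standoff}
7. connector@(1, 2) [-x clear] — {backplane, bezel, connector, daughtercard, module, shield, standoff}
8. retainer@(1, 0) [+x clear] — {backplane, bezel, connector, daughtercard, module, retainer, shield, standoff}
9. pcb@(0, 0) [-x clear] — {backplane, bezel, connector, daughtercard, module, pcb, retainer, shield, standoff}
10. fan@(1, 3) [+y clear] — {backplane, bezel, connector, daughtercard, fan, module, pcb, retainer, shield, standoff}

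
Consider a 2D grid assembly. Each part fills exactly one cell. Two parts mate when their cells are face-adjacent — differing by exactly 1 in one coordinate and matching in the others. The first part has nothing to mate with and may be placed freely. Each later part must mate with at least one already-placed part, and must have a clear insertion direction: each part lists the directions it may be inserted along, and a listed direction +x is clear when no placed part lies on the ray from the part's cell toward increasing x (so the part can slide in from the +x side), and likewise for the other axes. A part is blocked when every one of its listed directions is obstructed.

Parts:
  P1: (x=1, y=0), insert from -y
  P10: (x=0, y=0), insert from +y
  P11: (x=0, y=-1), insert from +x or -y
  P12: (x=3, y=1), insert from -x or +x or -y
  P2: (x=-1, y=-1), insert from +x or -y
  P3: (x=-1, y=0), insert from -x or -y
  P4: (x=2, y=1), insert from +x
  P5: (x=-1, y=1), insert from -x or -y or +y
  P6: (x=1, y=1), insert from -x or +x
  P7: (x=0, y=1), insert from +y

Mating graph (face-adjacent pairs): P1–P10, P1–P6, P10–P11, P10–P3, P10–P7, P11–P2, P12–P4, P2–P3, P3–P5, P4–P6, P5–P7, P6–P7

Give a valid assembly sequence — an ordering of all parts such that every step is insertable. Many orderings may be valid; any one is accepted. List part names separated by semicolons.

1. P5@(-1, 1) [-x clear] — {P5}
2. P3@(-1, 0) [-x clear] — {P3, P5}
3. P10@(0, 0) [+y clear] — {P10, P3, P5}
4. P1@(1, 0) [-y clear] — {P1, P10, P3, P5}
5. P7@(0, 1) [+y clear] — {P1, P10, P3, P5, P7}
6. P11@(0, -1) [+x clear] — {P1, P10, P11, P3, P5, P7}
7. P2@(-1, -1) [-y clear] — {P1, P10, P11, P2, P3, P5, P7}
8. P6@(1, 1) [+x clear] — {P1, P10, P11, P2, P3, P5, P6, P7}
9. P4@(2, 1) [+x clear] — {P1, P10, P11, P2, P3, P4, P5, P6, P7}
10. P12@(3, 1) [+x clear] — {P1, P10, P11, P12, P2, P3, P4, P5, P6, P7}

P5; P3; P10; P1; P7; P11; P2; P6; P4; P12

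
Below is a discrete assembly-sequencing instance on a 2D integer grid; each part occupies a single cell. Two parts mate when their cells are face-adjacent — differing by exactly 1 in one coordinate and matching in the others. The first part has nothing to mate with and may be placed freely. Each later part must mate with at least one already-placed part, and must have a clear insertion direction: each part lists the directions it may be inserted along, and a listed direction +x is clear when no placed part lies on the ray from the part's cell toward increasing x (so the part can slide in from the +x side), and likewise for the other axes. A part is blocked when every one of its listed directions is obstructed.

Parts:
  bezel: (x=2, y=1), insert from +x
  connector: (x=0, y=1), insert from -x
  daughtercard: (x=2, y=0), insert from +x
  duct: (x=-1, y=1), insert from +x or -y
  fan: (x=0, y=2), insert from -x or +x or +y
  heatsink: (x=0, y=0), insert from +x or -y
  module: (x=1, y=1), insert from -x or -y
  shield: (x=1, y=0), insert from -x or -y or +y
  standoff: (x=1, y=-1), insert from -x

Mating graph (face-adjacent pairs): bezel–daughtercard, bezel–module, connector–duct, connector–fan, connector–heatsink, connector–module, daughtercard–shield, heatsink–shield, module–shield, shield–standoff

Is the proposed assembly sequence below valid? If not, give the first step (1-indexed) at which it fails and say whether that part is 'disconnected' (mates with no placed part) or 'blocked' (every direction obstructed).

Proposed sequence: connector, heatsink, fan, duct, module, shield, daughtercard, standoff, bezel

Valid

1. connector@(0, 1) [-x clear] — {connector}
2. heatsink@(0, 0) [+x clear] — {connector, heatsink}
3. fan@(0, 2) [-x clear] — {connector, fan, heatsink}
4. duct@(-1, 1) [-y clear] — {connector, duct, fan, heatsink}
5. module@(1, 1) [-y clear] — {connector, duct, fan, heatsink, module}
6. shield@(1, 0) [-y clear] — {connector, duct, fan, heatsink, module, shield}
7. daughtercard@(2, 0) [+x clear] — {connector, daughtercard, duct, fan, heatsink, module, shield}
8. standoff@(1, -1) [-x clear] — {connector, daughtercard, duct, fan, heatsink, module, shield, standoff}
9. bezel@(2, 1) [+x clear] — {bezel, connector, daughtercard, duct, fan, heatsink, module, shield, standoff}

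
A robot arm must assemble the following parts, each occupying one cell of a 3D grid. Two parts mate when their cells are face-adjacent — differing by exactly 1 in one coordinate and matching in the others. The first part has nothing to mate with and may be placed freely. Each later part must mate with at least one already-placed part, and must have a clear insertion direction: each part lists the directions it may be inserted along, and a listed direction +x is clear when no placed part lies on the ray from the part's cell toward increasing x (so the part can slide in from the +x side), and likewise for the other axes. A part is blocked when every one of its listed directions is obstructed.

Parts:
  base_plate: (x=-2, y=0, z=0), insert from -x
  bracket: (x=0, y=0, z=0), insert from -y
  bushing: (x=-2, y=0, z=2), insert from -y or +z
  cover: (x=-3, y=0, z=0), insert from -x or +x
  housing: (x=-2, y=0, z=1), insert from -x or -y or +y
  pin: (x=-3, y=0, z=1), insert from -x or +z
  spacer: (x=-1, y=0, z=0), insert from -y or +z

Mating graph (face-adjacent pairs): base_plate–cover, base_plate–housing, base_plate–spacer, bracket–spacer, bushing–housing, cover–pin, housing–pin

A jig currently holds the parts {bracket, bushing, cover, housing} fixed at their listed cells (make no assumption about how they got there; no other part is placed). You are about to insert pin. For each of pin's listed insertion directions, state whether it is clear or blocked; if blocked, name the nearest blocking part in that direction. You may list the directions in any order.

-x: ray from pin(-3, 0, 1) has no placed part ⇒ clear
+z: ray from pin(-3, 0, 1) has no placed part ⇒ clear

+z: clear; -x: clear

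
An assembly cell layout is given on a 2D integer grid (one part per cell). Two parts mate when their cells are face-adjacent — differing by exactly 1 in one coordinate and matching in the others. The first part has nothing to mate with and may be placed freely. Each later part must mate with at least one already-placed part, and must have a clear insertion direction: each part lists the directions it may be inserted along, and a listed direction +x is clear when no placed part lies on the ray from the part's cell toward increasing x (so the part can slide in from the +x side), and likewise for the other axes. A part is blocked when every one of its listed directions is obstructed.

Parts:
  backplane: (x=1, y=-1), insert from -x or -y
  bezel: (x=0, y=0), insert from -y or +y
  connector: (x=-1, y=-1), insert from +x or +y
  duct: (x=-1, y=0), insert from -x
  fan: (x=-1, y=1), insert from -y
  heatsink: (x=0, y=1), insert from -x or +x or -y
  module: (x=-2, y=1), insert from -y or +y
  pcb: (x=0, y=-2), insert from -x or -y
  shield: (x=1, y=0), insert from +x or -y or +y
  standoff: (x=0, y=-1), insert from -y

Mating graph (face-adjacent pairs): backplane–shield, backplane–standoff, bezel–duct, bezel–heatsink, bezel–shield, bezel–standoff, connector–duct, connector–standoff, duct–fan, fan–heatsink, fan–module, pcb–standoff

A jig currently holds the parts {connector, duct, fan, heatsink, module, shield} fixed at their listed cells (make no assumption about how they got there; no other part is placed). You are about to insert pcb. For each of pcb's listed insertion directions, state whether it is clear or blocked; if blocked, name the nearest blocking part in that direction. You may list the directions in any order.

-x: clear; -y: clear

-x: ray from pcb(0, -2) has no placed part ⇒ clear
-y: ray from pcb(0, -2) has no placed part ⇒ clear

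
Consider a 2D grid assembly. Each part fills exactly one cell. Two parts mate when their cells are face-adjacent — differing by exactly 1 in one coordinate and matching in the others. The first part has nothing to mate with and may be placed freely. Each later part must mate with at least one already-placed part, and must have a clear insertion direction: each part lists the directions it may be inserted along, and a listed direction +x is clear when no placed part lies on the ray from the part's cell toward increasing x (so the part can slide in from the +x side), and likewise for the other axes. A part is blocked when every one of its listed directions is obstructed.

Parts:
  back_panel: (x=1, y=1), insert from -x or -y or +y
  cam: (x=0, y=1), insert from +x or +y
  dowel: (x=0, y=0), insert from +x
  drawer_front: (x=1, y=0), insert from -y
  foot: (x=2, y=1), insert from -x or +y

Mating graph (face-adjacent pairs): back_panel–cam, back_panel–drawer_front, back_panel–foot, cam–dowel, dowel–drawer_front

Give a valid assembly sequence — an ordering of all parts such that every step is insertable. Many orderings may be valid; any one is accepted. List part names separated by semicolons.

1. dowel@(0, 0) [+x clear] — {dowel}
2. cam@(0, 1) [+x clear] — {cam, dowel}
3. back_panel@(1, 1) [-y clear] — {back_panel, cam, dowel}
4. drawer_front@(1, 0) [-y clear] — {back_panel, cam, dowel, drawer_front}
5. foot@(2, 1) [+y clear] — {back_panel, cam, dowel, drawer_front, foot}

dowel; cam; back_panel; drawer_front; foot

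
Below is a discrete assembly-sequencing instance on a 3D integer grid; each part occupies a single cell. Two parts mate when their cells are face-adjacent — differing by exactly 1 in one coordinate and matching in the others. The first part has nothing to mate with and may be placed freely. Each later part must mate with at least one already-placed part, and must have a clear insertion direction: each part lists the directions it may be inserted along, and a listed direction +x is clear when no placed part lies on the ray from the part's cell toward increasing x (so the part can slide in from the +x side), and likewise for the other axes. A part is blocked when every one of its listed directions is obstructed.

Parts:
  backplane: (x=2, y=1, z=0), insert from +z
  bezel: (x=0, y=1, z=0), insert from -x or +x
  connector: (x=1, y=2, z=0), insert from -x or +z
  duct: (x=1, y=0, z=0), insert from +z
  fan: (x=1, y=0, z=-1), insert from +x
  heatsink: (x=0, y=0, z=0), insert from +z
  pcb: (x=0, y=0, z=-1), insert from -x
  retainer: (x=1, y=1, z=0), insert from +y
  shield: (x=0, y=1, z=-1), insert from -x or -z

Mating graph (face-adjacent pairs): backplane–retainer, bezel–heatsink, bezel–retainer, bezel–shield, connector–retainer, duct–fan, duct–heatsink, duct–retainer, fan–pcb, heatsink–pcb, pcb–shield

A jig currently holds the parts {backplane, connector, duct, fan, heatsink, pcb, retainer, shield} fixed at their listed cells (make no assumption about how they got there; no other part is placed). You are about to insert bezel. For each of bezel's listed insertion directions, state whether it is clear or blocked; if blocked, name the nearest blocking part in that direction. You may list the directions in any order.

+x: blocked by retainer; -x: clear

-x: ray from bezel(0, 1, 0) has no placed part ⇒ clear
+x: nearest on ray is retainer@(1, 1, 0) ⇒ blocked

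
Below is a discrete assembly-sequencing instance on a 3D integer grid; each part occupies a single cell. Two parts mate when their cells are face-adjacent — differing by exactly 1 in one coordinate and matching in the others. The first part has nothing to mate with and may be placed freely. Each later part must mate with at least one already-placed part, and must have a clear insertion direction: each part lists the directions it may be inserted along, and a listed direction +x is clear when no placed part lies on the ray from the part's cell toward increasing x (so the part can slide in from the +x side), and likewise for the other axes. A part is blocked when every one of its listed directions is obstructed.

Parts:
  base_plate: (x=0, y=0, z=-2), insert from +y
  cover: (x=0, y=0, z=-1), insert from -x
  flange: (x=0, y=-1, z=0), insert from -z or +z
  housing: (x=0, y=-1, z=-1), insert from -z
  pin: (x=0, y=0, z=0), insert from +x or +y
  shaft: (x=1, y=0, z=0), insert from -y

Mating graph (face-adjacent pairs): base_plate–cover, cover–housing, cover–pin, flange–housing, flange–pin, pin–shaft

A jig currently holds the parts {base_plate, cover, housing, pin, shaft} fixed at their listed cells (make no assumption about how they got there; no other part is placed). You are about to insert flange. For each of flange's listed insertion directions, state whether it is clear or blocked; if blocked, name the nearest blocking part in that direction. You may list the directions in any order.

+z: clear; -z: blocked by housing

-z: nearest on ray is housing@(0, -1, -1) ⇒ blocked
+z: ray from flange(0, -1, 0) has no placed part ⇒ clear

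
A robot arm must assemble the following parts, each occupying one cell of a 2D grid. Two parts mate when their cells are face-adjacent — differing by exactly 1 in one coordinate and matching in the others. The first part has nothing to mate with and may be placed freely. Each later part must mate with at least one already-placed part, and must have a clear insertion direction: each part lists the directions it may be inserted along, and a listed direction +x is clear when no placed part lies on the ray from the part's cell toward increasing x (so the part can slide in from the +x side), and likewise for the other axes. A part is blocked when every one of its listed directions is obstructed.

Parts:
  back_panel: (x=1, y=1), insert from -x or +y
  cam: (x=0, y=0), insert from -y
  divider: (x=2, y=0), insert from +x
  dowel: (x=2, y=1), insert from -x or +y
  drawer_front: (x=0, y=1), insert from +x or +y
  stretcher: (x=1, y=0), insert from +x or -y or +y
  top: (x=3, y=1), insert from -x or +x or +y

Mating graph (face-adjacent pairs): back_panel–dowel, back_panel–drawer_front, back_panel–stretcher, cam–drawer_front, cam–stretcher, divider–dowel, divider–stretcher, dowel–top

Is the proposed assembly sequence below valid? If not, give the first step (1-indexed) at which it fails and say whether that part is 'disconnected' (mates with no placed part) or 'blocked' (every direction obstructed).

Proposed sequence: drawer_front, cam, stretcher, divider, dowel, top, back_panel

1. drawer_front@(0, 1) [+x clear] — {drawer_front}
2. cam@(0, 0) [-y clear] — {cam, drawer_front}
3. stretcher@(1, 0) [+x clear] — {cam, drawer_front, stretcher}
4. divider@(2, 0) [+x clear] — {cam, divider, drawer_front, stretcher}
5. dowel@(2, 1) [+y clear] — {cam, divider, dowel, drawer_front, stretcher}
6. top@(3, 1) [+x clear] — {cam, divider, dowel, drawer_front, stretcher, top}
7. back_panel@(1, 1) [+y clear] — {back_panel, cam, divider, dowel, drawer_front, stretcher, top}

Valid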